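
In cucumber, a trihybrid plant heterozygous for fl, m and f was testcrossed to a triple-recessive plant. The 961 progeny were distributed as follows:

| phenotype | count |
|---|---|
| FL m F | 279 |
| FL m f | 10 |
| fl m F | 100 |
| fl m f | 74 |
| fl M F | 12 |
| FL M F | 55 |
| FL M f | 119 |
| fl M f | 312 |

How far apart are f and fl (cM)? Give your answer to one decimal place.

25.1 cM

The two most frequent reciprocal classes, FL m F and fl M f, are the parental types, so the F1 was FL m F / fl M f.
The two rarest classes, FL m f and fl M F, are the double crossovers. Comparing them with the parentals, only the f allele has switched, so f is the middle locus and the order is fl – f – m.
Crossovers in the fl–f interval produce the single-crossover classes fl m F and FL M f (100 + 119 = 219) plus the double crossovers (22).
RF(fl–f) = (219 + 22) / 961 = 241/961 = 0.2508 → 25.1 cM.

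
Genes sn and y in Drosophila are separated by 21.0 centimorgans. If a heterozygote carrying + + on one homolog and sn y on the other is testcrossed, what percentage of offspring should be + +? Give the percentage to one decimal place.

39.5%

A map distance of 21.0 centimorgans corresponds to a recombination frequency of 0.210.
The F1 is + + / sn y, so + + is a parental gamete class with expected frequency (1 − r)/2 = 0.790/2 = 0.3950.
That is 0.3950 = 39.5% of the progeny.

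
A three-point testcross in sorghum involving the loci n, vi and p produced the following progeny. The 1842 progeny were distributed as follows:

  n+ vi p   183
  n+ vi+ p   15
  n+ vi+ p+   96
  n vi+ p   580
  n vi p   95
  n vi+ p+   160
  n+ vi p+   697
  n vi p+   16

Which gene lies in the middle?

n

The two most frequent reciprocal classes, n vi+ p and n+ vi p+, are the parental types, so the F1 was n vi+ p / n+ vi p+.
The two rarest classes, n+ vi+ p and n vi p+, are the double crossovers. Comparing them with the parentals, only the n allele has switched, so n is the middle locus and the order is p – n – vi.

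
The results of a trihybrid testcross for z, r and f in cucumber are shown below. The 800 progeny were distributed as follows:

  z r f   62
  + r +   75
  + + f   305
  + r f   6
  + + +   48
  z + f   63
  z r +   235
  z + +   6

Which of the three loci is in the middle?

The two most frequent reciprocal classes, + + f and z r +, are the parental types, so the F1 was + + f / z r +.
The two rarest classes, + r f and z + +, are the double crossovers. Comparing them with the parentals, only the r allele has switched, so r is the middle locus and the order is f – r – z.

r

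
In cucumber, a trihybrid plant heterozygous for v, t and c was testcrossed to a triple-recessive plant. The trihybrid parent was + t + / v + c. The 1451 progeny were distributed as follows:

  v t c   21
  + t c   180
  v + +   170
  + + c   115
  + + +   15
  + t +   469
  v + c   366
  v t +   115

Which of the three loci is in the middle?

The two rarest classes, + + + and v t c, are the double crossovers. Comparing them with the parentals, only the t allele has switched, so t is the middle locus and the order is c – t – v.

t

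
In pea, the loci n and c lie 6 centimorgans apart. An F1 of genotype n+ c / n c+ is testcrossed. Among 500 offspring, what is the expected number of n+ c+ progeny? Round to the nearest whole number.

15

A map distance of 6 centimorgans corresponds to a recombination frequency of 0.060.
The F1 is n+ c / n c+, so n+ c+ is a recombinant gamete class with expected frequency r/2 = 0.060/2 = 0.0300.
Expected number = 0.0300 × 500 = 15.00 ≈ 15.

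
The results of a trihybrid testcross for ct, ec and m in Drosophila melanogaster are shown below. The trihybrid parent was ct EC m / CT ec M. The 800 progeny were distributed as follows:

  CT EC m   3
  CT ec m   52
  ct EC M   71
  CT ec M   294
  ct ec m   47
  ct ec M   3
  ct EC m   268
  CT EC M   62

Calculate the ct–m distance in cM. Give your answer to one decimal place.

The two rarest classes, CT EC m and ct ec M, are the double crossovers. Comparing them with the parentals, only the ct allele has switched, so ct is the middle locus and the order is m – ct – ec.
Crossovers in the m–ct interval produce the single-crossover classes ct EC M and CT ec m (71 + 52 = 123) plus the double crossovers (6).
RF(m–ct) = (123 + 6) / 800 = 129/800 = 0.1613 → 16.1 cM.

16.1 cM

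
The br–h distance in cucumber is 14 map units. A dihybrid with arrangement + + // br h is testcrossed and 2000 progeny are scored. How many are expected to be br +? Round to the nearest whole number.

140

A map distance of 14 map units corresponds to a recombination frequency of 0.140.
The F1 is + + / br h, so br + is a recombinant gamete class with expected frequency r/2 = 0.140/2 = 0.0700.
Expected number = 0.0700 × 2000 = 140.00 ≈ 140.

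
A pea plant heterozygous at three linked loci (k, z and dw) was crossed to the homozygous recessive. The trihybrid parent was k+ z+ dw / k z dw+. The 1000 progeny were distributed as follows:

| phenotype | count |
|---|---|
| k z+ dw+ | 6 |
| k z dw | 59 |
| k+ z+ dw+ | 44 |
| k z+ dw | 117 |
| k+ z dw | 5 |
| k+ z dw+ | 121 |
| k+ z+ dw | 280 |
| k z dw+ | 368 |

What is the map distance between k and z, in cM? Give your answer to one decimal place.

24.9 cM

The two rarest classes, k+ z dw and k z+ dw+, are the double crossovers. Comparing them with the parentals, only the z allele has switched, so z is the middle locus and the order is dw – z – k.
Crossovers in the z–k interval produce the single-crossover classes k z+ dw and k+ z dw+ (117 + 121 = 238) plus the double crossovers (11).
RF(z–k) = (238 + 11) / 1000 = 249/1000 = 0.2490 → 24.9 cM.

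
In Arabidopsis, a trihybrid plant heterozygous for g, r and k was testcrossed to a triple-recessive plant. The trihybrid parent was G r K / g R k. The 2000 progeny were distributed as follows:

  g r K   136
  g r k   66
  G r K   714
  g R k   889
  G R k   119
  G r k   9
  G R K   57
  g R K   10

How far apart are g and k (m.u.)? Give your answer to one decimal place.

The two rarest classes, G r k and g R K, are the double crossovers. Comparing them with the parentals, only the k allele has switched, so k is the middle locus and the order is g – k – r.
Crossovers in the g–k interval produce the single-crossover classes g r K and G R k (136 + 119 = 255) plus the double crossovers (19).
RF(g–k) = (255 + 19) / 2000 = 274/2000 = 0.1370 → 13.7 m.u.

13.7 m.u.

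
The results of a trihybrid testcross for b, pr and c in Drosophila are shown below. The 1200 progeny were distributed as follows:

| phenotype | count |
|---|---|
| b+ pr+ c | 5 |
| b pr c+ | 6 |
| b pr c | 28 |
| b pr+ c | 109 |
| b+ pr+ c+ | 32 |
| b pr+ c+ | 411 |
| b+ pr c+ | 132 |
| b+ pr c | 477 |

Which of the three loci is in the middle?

pr

The two most frequent reciprocal classes, b+ pr c and b pr+ c+, are the parental types, so the F1 was b+ pr c / b pr+ c+.
The two rarest classes, b+ pr+ c and b pr c+, are the double crossovers. Comparing them with the parentals, only the pr allele has switched, so pr is the middle locus and the order is c – pr – b.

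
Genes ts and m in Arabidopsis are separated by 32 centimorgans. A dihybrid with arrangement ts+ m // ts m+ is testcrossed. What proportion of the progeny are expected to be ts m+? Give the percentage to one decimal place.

A map distance of 32 centimorgans corresponds to a recombination frequency of 0.320.
The F1 is ts+ m / ts m+, so ts m+ is a parental gamete class with expected frequency (1 − r)/2 = 0.680/2 = 0.3400.
That is 0.3400 = 34.0% of the progeny.

34.0%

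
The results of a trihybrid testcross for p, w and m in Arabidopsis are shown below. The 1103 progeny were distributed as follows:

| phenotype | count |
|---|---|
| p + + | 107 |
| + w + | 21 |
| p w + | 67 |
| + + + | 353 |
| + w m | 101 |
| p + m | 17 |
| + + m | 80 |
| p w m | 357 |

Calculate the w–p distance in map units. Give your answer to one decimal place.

22.3 map units

The two most frequent reciprocal classes, + + + and p w m, are the parental types, so the F1 was + + + / p w m.
The two rarest classes, + w + and p + m, are the double crossovers. Comparing them with the parentals, only the w allele has switched, so w is the middle locus and the order is m – w – p.
Crossovers in the w–p interval produce the single-crossover classes p + + and + w m (107 + 101 = 208) plus the double crossovers (38).
RF(w–p) = (208 + 38) / 1103 = 246/1103 = 0.2230 → 22.3 map units.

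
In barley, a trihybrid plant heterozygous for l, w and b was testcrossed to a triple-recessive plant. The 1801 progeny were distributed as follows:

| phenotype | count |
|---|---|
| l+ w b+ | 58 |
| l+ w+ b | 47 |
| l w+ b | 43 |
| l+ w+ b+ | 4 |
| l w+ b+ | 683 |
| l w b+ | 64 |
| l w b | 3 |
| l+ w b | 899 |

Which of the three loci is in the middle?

The two most frequent reciprocal classes, l+ w b and l w+ b+, are the parental types, so the F1 was l+ w b / l w+ b+.
The two rarest classes, l w b and l+ w+ b+, are the double crossovers. Comparing them with the parentals, only the l allele has switched, so l is the middle locus and the order is w – l – b.

l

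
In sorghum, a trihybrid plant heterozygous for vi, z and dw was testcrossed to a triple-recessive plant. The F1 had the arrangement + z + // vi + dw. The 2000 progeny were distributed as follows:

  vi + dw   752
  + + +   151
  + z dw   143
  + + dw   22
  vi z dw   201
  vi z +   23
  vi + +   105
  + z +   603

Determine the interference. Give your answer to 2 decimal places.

The two rarest classes, vi z + and + + dw, are the double crossovers. Comparing them with the parentals, only the vi allele has switched, so vi is the middle locus and the order is z – vi – dw.
z–vi: (352 + 45)/2000 = 0.1985; vi–dw: (248 + 45)/2000 = 0.1465.
Expected DCO frequency = 0.1985 × 0.1465 ≈ 0.02908; observed = 45/2000 ≈ 0.02250.
Coefficient of coincidence = 0.02250/0.02908 ≈ 0.77; interference = 1 − 0.77 = 0.23.

0.23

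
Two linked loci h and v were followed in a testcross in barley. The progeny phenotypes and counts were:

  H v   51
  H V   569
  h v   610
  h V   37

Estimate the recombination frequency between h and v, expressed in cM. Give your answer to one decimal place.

6.9 cM

The two most frequent classes, H V (569) and h v (610), are the parental types, so the F1 was H V / h v.
The recombinant classes are H v and h V: 51 + 37 = 88.
Recombination frequency = 88/1267 = 0.0695 ≈ 6.9%, i.e. 6.9 cM.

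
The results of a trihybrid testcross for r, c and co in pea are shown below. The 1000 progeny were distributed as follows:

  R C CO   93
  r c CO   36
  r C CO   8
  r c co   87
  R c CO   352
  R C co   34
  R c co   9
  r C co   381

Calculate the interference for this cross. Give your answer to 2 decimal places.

0.01

The two most frequent reciprocal classes, R c CO and r C co, are the parental types, so the F1 was R c CO / r C co.
The two rarest classes, R c co and r C CO, are the double crossovers. Comparing them with the parentals, only the co allele has switched, so co is the middle locus and the order is r – co – c.
r–co: (70 + 17)/1000 = 0.0870; co–c: (180 + 17)/1000 = 0.1970.
Expected DCO frequency = 0.0870 × 0.1970 ≈ 0.01714; observed = 17/1000 ≈ 0.01700.
Coefficient of coincidence = 0.01700/0.01714 ≈ 0.99; interference = 1 − 0.99 = 0.01.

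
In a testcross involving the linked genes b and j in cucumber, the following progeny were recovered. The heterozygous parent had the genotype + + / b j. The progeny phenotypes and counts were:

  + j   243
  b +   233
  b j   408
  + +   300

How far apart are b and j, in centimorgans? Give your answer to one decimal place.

The recombinant classes are + j and b +: 243 + 233 = 476.
Recombination frequency = 476/1184 = 0.4020 ≈ 40.2%, i.e. 40.2 centimorgans.

40.2 centimorgans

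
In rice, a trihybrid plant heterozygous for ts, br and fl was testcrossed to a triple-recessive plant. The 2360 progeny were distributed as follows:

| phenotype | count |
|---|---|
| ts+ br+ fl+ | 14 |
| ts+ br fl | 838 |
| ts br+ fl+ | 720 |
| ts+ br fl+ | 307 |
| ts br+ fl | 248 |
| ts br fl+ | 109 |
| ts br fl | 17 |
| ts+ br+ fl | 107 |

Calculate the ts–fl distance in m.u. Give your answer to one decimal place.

24.8 m.u.

The two most frequent reciprocal classes, ts br+ fl+ and ts+ br fl, are the parental types, so the F1 was ts br+ fl+ / ts+ br fl.
The two rarest classes, ts+ br+ fl+ and ts br fl, are the double crossovers. Comparing them with the parentals, only the ts allele has switched, so ts is the middle locus and the order is br – ts – fl.
Crossovers in the ts–fl interval produce the single-crossover classes ts br+ fl and ts+ br fl+ (248 + 307 = 555) plus the double crossovers (31).
RF(ts–fl) = (555 + 31) / 2360 = 586/2360 = 0.2483 → 24.8 m.u.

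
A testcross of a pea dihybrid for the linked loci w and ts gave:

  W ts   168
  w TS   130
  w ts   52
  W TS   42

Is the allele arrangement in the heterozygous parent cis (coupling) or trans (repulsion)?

The two most frequent classes are W ts (168) and w TS (130); these are the parental (non-recombinant) types.
So the F1 carried W ts on one chromosome and w TS on the other — the recessive alleles are on opposite chromosomes (trans / repulsion).

trans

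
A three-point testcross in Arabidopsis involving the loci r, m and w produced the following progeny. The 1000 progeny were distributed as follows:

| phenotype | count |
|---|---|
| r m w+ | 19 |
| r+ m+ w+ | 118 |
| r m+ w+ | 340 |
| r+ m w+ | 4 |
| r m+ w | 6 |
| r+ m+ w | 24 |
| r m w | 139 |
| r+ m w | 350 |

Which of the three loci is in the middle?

The two most frequent reciprocal classes, r m+ w+ and r+ m w, are the parental types, so the F1 was r m+ w+ / r+ m w.
The two rarest classes, r m+ w and r+ m w+, are the double crossovers. Comparing them with the parentals, only the w allele has switched, so w is the middle locus and the order is r – w – m.

w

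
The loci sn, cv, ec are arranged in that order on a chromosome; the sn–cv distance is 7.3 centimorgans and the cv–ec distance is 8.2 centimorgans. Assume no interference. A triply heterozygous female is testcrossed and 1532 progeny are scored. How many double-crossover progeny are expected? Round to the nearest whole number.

9

Map distances give recombination frequencies of 0.073 and 0.082 for the two intervals.
With no interference, expected double-crossover frequency = 0.073 × 0.082 = 0.00599.
Expected number = 0.00599 × 1532 = 9.17 ≈ 9.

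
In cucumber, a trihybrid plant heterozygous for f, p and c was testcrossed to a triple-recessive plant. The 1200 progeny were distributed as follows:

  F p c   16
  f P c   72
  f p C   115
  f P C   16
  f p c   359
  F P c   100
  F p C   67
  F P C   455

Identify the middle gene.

f

The two most frequent reciprocal classes, F P C and f p c, are the parental types, so the F1 was F P C / f p c.
The two rarest classes, f P C and F p c, are the double crossovers. Comparing them with the parentals, only the f allele has switched, so f is the middle locus and the order is p – f – c.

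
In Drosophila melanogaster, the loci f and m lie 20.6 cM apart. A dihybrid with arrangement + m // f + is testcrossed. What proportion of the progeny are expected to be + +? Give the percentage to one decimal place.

10.3%

A map distance of 20.6 cM corresponds to a recombination frequency of 0.206.
The F1 is + m / f +, so + + is a recombinant gamete class with expected frequency r/2 = 0.206/2 = 0.1030.
That is 0.1030 = 10.3% of the progeny.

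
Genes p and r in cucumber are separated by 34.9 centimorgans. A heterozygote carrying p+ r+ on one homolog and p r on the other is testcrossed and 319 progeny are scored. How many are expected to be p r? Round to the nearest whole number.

A map distance of 34.9 centimorgans corresponds to a recombination frequency of 0.349.
The F1 is p+ r+ / p r, so p r is a parental gamete class with expected frequency (1 − r)/2 = 0.651/2 = 0.3255.
Expected number = 0.3255 × 319 = 103.83 ≈ 104.

104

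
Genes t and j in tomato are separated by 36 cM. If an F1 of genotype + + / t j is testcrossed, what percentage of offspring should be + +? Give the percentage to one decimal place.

A map distance of 36 cM corresponds to a recombination frequency of 0.360.
The F1 is + + / t j, so + + is a parental gamete class with expected frequency (1 − r)/2 = 0.640/2 = 0.3200.
That is 0.3200 = 32.0% of the progeny.

32.0%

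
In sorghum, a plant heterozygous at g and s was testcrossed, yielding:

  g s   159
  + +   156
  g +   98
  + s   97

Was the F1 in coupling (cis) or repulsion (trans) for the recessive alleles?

cis

The two most frequent classes are + + (156) and g s (159); these are the parental (non-recombinant) types.
So the F1 carried + + on one chromosome and g s on the other — the recessive alleles are on the same chromosome (cis / coupling).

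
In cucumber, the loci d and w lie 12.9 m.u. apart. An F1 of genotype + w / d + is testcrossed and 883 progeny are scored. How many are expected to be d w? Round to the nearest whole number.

A map distance of 12.9 m.u. corresponds to a recombination frequency of 0.129.
The F1 is + w / d +, so d w is a recombinant gamete class with expected frequency r/2 = 0.129/2 = 0.0645.
Expected number = 0.0645 × 883 = 56.95 ≈ 57.

57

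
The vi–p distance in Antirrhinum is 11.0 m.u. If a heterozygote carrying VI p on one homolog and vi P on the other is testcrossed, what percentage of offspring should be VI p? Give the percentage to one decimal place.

A map distance of 11.0 m.u. corresponds to a recombination frequency of 0.110.
The F1 is VI p / vi P, so VI p is a parental gamete class with expected frequency (1 − r)/2 = 0.890/2 = 0.4450.
That is 0.4450 = 44.5% of the progeny.

44.5%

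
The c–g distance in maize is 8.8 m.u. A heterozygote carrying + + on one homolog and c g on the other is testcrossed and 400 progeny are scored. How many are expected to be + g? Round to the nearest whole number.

18

A map distance of 8.8 m.u. corresponds to a recombination frequency of 0.088.
The F1 is + + / c g, so + g is a recombinant gamete class with expected frequency r/2 = 0.088/2 = 0.0440.
Expected number = 0.0440 × 400 = 17.60 ≈ 18.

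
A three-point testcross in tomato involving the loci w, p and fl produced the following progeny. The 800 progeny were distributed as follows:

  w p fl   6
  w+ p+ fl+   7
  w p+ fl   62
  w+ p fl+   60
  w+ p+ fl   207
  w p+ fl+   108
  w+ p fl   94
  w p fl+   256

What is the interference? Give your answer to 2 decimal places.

The two most frequent reciprocal classes, w+ p+ fl and w p fl+, are the parental types, so the F1 was w+ p+ fl / w p fl+.
The two rarest classes, w+ p+ fl+ and w p fl, are the double crossovers. Comparing them with the parentals, only the fl allele has switched, so fl is the middle locus and the order is w – fl – p.
w–fl: (122 + 13)/800 = 0.1688; fl–p: (202 + 13)/800 = 0.2687.
Expected DCO frequency = 0.1688 × 0.2687 ≈ 0.04536; observed = 13/800 ≈ 0.01625.
Coefficient of coincidence = 0.01625/0.04536 ≈ 0.36; interference = 1 − 0.36 = 0.64.

0.64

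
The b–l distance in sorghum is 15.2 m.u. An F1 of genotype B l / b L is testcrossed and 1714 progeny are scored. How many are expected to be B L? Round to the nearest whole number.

130

A map distance of 15.2 m.u. corresponds to a recombination frequency of 0.152.
The F1 is B l / b L, so B L is a recombinant gamete class with expected frequency r/2 = 0.152/2 = 0.0760.
Expected number = 0.0760 × 1714 = 130.26 ≈ 130.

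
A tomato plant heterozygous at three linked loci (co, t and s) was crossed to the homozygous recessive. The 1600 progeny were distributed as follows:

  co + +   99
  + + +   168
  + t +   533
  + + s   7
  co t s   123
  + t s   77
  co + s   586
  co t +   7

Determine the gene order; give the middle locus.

co

The two most frequent reciprocal classes, + t + and co + s, are the parental types, so the F1 was + t + / co + s.
The two rarest classes, co t + and + + s, are the double crossovers. Comparing them with the parentals, only the co allele has switched, so co is the middle locus and the order is s – co – t.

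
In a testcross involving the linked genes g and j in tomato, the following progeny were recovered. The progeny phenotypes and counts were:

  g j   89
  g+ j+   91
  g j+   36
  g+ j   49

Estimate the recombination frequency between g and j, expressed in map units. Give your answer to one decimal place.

The two most frequent classes, g+ j+ (91) and g j (89), are the parental types, so the F1 was g+ j+ / g j.
The recombinant classes are g+ j and g j+: 49 + 36 = 85.
Recombination frequency = 85/265 = 0.3208 ≈ 32.1%, i.e. 32.1 map units.

32.1 map units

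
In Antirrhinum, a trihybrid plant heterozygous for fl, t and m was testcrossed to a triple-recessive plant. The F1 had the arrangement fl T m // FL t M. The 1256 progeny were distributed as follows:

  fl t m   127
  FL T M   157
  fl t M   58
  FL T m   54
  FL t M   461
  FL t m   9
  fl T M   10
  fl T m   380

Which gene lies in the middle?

The two rarest classes, fl T M and FL t m, are the double crossovers. Comparing them with the parentals, only the m allele has switched, so m is the middle locus and the order is fl – m – t.

m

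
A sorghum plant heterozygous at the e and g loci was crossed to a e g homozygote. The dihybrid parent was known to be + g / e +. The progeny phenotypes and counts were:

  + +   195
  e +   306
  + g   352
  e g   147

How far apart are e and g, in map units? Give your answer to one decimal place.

The recombinant classes are + + and e g: 195 + 147 = 342.
Recombination frequency = 342/1000 = 0.3420 ≈ 34.2%, i.e. 34.2 map units.

34.2 map units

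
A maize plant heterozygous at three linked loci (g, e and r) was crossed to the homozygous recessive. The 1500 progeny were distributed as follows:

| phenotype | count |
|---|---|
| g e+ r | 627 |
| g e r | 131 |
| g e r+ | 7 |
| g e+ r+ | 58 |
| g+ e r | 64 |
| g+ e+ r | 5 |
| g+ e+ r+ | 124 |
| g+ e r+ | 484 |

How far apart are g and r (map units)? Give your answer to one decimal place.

The two most frequent reciprocal classes, g+ e r+ and g e+ r, are the parental types, so the F1 was g+ e r+ / g e+ r.
The two rarest classes, g e r+ and g+ e+ r, are the double crossovers. Comparing them with the parentals, only the g allele has switched, so g is the middle locus and the order is e – g – r.
Crossovers in the g–r interval produce the single-crossover classes g+ e r and g e+ r+ (64 + 58 = 122) plus the double crossovers (12).
RF(g–r) = (122 + 12) / 1500 = 134/1500 = 0.0893 → 8.9 map units.

8.9 map units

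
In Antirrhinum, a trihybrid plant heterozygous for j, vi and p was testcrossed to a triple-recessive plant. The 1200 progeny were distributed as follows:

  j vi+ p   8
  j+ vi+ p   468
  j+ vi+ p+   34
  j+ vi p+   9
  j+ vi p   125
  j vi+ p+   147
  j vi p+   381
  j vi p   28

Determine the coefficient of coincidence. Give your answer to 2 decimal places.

The two most frequent reciprocal classes, j vi p+ and j+ vi+ p, are the parental types, so the F1 was j vi p+ / j+ vi+ p.
The two rarest classes, j+ vi p+ and j vi+ p, are the double crossovers. Comparing them with the parentals, only the j allele has switched, so j is the middle locus and the order is p – j – vi.
p–j: (62 + 17)/1200 = 0.0658; j–vi: (272 + 17)/1200 = 0.2408.
Expected DCO frequency = 0.0658 × 0.2408 ≈ 0.01584; observed = 17/1200 ≈ 0.01417.
Coefficient of coincidence = 0.01417/0.01584 ≈ 0.89.

0.89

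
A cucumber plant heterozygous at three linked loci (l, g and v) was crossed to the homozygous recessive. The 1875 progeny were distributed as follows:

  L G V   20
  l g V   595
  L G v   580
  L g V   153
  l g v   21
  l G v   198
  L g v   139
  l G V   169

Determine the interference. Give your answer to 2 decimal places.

The two most frequent reciprocal classes, l g V and L G v, are the parental types, so the F1 was l g V / L G v.
The two rarest classes, l g v and L G V, are the double crossovers. Comparing them with the parentals, only the v allele has switched, so v is the middle locus and the order is l – v – g.
l–v: (351 + 41)/1875 = 0.2091; v–g: (308 + 41)/1875 = 0.1861.
Expected DCO frequency = 0.2091 × 0.1861 ≈ 0.03891; observed = 41/1875 ≈ 0.02187.
Coefficient of coincidence = 0.02187/0.03891 ≈ 0.56; interference = 1 − 0.56 = 0.44.

0.44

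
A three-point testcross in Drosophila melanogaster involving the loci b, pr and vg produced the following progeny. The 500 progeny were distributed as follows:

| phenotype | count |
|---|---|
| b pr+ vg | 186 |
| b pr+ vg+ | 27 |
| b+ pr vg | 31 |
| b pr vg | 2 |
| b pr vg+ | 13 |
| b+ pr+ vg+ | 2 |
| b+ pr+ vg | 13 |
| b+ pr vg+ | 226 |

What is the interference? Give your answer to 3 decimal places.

The two most frequent reciprocal classes, b+ pr vg+ and b pr+ vg, are the parental types, so the F1 was b+ pr vg+ / b pr+ vg.
The two rarest classes, b+ pr+ vg+ and b pr vg, are the double crossovers. Comparing them with the parentals, only the pr allele has switched, so pr is the middle locus and the order is b – pr – vg.
b–pr: (26 + 4)/500 = 0.0600; pr–vg: (58 + 4)/500 = 0.1240.
Expected DCO frequency = 0.0600 × 0.1240 ≈ 0.00744; observed = 4/500 ≈ 0.00800.
Coefficient of coincidence = 0.00800/0.00744 ≈ 1.075; interference = 1 − 1.075 = -0.075.

-0.075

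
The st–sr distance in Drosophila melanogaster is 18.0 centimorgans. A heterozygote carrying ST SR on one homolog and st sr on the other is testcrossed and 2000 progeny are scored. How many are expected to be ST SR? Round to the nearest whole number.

820

A map distance of 18.0 centimorgans corresponds to a recombination frequency of 0.180.
The F1 is ST SR / st sr, so ST SR is a parental gamete class with expected frequency (1 − r)/2 = 0.820/2 = 0.4100.
Expected number = 0.4100 × 2000 = 820.00 ≈ 820.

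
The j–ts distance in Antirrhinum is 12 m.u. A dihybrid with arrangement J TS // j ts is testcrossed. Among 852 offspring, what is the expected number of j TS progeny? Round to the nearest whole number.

51

A map distance of 12 m.u. corresponds to a recombination frequency of 0.120.
The F1 is J TS / j ts, so j TS is a recombinant gamete class with expected frequency r/2 = 0.120/2 = 0.0600.
Expected number = 0.0600 × 852 = 51.12 ≈ 51.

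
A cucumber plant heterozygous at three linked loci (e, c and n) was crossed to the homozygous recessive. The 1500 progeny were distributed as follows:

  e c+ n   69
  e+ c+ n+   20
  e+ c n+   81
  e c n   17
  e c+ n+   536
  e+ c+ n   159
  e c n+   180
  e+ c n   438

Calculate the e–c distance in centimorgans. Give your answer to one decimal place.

25.1 centimorgans

The two most frequent reciprocal classes, e+ c n and e c+ n+, are the parental types, so the F1 was e+ c n / e c+ n+.
The two rarest classes, e c n and e+ c+ n+, are the double crossovers. Comparing them with the parentals, only the e allele has switched, so e is the middle locus and the order is c – e – n.
Crossovers in the c–e interval produce the single-crossover classes e+ c+ n and e c n+ (159 + 180 = 339) plus the double crossovers (37).
RF(c–e) = (339 + 37) / 1500 = 376/1500 = 0.2507 → 25.1 centimorgans.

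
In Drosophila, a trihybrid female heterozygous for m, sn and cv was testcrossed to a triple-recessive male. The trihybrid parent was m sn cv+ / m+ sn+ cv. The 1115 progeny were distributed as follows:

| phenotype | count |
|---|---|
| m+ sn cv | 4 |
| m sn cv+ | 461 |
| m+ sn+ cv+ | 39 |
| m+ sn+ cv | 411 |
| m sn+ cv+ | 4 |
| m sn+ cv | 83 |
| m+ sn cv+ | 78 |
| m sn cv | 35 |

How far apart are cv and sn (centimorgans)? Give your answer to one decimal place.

7.4 centimorgans

The two rarest classes, m sn+ cv+ and m+ sn cv, are the double crossovers. Comparing them with the parentals, only the sn allele has switched, so sn is the middle locus and the order is m – sn – cv.
Crossovers in the sn–cv interval produce the single-crossover classes m sn cv and m+ sn+ cv+ (35 + 39 = 74) plus the double crossovers (8).
RF(sn–cv) = (74 + 8) / 1115 = 82/1115 = 0.0735 → 7.4 centimorgans.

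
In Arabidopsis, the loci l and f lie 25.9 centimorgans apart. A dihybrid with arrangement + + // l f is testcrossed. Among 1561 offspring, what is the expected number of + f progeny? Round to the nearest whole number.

202

A map distance of 25.9 centimorgans corresponds to a recombination frequency of 0.259.
The F1 is + + / l f, so + f is a recombinant gamete class with expected frequency r/2 = 0.259/2 = 0.1295.
Expected number = 0.1295 × 1561 = 202.15 ≈ 202.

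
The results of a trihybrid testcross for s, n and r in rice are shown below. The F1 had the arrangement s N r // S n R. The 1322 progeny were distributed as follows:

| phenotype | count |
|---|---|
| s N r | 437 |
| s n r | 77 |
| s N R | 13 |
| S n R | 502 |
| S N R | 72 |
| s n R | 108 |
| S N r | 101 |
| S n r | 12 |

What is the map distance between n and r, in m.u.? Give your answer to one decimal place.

The two rarest classes, s N R and S n r, are the double crossovers. Comparing them with the parentals, only the r allele has switched, so r is the middle locus and the order is n – r – s.
Crossovers in the n–r interval produce the single-crossover classes s n r and S N R (77 + 72 = 149) plus the double crossovers (25).
RF(n–r) = (149 + 25) / 1322 = 174/1322 = 0.1316 → 13.2 m.u.

13.2 m.u.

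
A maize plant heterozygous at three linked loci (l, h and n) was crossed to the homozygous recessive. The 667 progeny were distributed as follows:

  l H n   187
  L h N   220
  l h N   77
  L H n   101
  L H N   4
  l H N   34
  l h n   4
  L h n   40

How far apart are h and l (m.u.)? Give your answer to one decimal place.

27.9 m.u.

The two most frequent reciprocal classes, L h N and l H n, are the parental types, so the F1 was L h N / l H n.
The two rarest classes, L H N and l h n, are the double crossovers. Comparing them with the parentals, only the h allele has switched, so h is the middle locus and the order is n – h – l.
Crossovers in the h–l interval produce the single-crossover classes l h N and L H n (77 + 101 = 178) plus the double crossovers (8).
RF(h–l) = (178 + 8) / 667 = 186/667 = 0.2789 → 27.9 m.u.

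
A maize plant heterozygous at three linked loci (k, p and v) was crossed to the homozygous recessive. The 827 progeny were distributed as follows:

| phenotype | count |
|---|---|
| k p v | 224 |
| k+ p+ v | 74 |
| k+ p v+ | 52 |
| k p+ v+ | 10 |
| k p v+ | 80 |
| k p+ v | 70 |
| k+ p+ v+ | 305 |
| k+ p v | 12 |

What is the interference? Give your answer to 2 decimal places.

0.28

The two most frequent reciprocal classes, k+ p+ v+ and k p v, are the parental types, so the F1 was k+ p+ v+ / k p v.
The two rarest classes, k p+ v+ and k+ p v, are the double crossovers. Comparing them with the parentals, only the k allele has switched, so k is the middle locus and the order is v – k – p.
v–k: (154 + 22)/827 = 0.2128; k–p: (122 + 22)/827 = 0.1741.
Expected DCO frequency = 0.2128 × 0.1741 ≈ 0.03705; observed = 22/827 ≈ 0.02660.
Coefficient of coincidence = 0.02660/0.03705 ≈ 0.72; interference = 1 − 0.72 = 0.28.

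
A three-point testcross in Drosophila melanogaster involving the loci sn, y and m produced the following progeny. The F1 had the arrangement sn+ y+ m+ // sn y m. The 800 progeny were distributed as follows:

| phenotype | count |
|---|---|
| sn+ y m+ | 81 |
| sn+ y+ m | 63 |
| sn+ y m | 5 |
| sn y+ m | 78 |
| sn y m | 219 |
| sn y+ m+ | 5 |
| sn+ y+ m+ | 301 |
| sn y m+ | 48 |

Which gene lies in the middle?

sn

The two rarest classes, sn y+ m+ and sn+ y m, are the double crossovers. Comparing them with the parentals, only the sn allele has switched, so sn is the middle locus and the order is m – sn – y.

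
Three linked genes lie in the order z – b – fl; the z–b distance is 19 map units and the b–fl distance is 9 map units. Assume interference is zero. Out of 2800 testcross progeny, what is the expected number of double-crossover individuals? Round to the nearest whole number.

Map distances give recombination frequencies of 0.190 and 0.090 for the two intervals.
With no interference, expected double-crossover frequency = 0.190 × 0.090 = 0.01710.
Expected number = 0.01710 × 2800 = 47.88 ≈ 48.

48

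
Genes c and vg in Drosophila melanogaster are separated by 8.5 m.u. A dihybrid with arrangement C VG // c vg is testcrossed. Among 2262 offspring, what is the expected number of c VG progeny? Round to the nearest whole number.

96

A map distance of 8.5 m.u. corresponds to a recombination frequency of 0.085.
The F1 is C VG / c vg, so c VG is a recombinant gamete class with expected frequency r/2 = 0.085/2 = 0.0425.
Expected number = 0.0425 × 2262 = 96.14 ≈ 96.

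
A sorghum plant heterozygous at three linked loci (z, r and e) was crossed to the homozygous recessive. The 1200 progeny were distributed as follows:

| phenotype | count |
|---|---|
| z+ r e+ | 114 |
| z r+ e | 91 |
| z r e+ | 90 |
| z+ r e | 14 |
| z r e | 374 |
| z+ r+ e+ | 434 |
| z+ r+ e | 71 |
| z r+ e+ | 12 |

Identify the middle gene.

z

The two most frequent reciprocal classes, z+ r+ e+ and z r e, are the parental types, so the F1 was z+ r+ e+ / z r e.
The two rarest classes, z r+ e+ and z+ r e, are the double crossovers. Comparing them with the parentals, only the z allele has switched, so z is the middle locus and the order is e – z – r.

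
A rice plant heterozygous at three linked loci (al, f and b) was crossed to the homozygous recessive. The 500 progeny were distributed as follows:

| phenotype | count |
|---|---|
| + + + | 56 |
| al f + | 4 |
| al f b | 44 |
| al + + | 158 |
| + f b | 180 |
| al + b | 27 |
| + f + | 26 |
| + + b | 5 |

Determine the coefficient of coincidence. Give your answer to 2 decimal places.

The two most frequent reciprocal classes, al + + and + f b, are the parental types, so the F1 was al + + / + f b.
The two rarest classes, al f + and + + b, are the double crossovers. Comparing them with the parentals, only the f allele has switched, so f is the middle locus and the order is al – f – b.
al–f: (100 + 9)/500 = 0.2180; f–b: (53 + 9)/500 = 0.1240.
Expected DCO frequency = 0.2180 × 0.1240 ≈ 0.02703; observed = 9/500 ≈ 0.01800.
Coefficient of coincidence = 0.01800/0.02703 ≈ 0.67.

0.67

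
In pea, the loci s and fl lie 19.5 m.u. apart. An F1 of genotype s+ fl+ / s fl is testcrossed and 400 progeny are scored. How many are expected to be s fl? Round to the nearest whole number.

A map distance of 19.5 m.u. corresponds to a recombination frequency of 0.195.
The F1 is s+ fl+ / s fl, so s fl is a parental gamete class with expected frequency (1 − r)/2 = 0.805/2 = 0.4025.
Expected number = 0.4025 × 400 = 161.00 ≈ 161.

161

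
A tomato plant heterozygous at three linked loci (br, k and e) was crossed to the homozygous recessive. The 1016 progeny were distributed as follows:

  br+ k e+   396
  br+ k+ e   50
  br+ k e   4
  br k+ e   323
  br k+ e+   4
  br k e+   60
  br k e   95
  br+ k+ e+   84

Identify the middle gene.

e

The two most frequent reciprocal classes, br+ k e+ and br k+ e, are the parental types, so the F1 was br+ k e+ / br k+ e.
The two rarest classes, br+ k e and br k+ e+, are the double crossovers. Comparing them with the parentals, only the e allele has switched, so e is the middle locus and the order is k – e – br.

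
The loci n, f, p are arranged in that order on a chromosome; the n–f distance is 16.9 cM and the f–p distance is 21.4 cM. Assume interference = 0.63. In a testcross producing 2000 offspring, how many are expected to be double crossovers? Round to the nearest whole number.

Map distances give recombination frequencies of 0.169 and 0.214 for the two intervals.
With interference 0.63 (so coincidence = 0.37), expected double-crossover frequency = 0.169 × 0.214 × 0.37 = 0.01338.
Expected number = 0.01338 × 2000 = 26.76 ≈ 27.

27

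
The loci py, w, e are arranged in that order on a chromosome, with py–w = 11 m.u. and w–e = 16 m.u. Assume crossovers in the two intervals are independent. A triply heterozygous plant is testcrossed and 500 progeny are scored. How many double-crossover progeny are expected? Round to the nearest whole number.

Map distances give recombination frequencies of 0.110 and 0.160 for the two intervals.
With no interference, expected double-crossover frequency = 0.110 × 0.160 = 0.01760.
Expected number = 0.01760 × 500 = 8.80 ≈ 9.

9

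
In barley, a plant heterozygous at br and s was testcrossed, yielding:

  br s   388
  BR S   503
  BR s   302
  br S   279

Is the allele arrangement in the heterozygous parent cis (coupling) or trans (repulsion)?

The two most frequent classes are BR S (503) and br s (388); these are the parental (non-recombinant) types.
So the F1 carried BR S on one chromosome and br s on the other — the recessive alleles are on the same chromosome (cis / coupling).

cis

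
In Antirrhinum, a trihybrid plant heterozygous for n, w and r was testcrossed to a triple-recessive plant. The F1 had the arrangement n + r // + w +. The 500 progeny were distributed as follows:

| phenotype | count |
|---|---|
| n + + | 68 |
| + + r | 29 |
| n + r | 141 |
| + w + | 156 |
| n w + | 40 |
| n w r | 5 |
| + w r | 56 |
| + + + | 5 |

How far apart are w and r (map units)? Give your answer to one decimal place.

26.8 map units

The two rarest classes, n w r and + + +, are the double crossovers. Comparing them with the parentals, only the w allele has switched, so w is the middle locus and the order is n – w – r.
Crossovers in the w–r interval produce the single-crossover classes n + + and + w r (68 + 56 = 124) plus the double crossovers (10).
RF(w–r) = (124 + 10) / 500 = 134/500 = 0.2680 → 26.8 map units.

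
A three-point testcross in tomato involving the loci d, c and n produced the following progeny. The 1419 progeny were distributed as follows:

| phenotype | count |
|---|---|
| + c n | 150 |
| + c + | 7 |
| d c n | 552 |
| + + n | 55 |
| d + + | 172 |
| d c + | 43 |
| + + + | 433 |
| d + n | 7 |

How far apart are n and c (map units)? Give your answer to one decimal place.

7.9 map units

The two most frequent reciprocal classes, d c n and + + +, are the parental types, so the F1 was d c n / + + +.
The two rarest classes, d + n and + c +, are the double crossovers. Comparing them with the parentals, only the c allele has switched, so c is the middle locus and the order is n – c – d.
Crossovers in the n–c interval produce the single-crossover classes d c + and + + n (43 + 55 = 98) plus the double crossovers (14).
RF(n–c) = (98 + 14) / 1419 = 112/1419 = 0.0789 → 7.9 map units.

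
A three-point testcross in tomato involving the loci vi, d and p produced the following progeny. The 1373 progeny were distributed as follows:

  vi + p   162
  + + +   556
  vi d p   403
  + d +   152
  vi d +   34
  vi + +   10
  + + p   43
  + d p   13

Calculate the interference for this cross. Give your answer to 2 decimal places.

The two most frequent reciprocal classes, + + + and vi d p, are the parental types, so the F1 was + + + / vi d p.
The two rarest classes, vi + + and + d p, are the double crossovers. Comparing them with the parentals, only the vi allele has switched, so vi is the middle locus and the order is p – vi – d.
p–vi: (77 + 23)/1373 = 0.0728; vi–d: (314 + 23)/1373 = 0.2454.
Expected DCO frequency = 0.0728 × 0.2454 ≈ 0.01787; observed = 23/1373 ≈ 0.01675.
Coefficient of coincidence = 0.01675/0.01787 ≈ 0.94; interference = 1 − 0.94 = 0.06.

0.06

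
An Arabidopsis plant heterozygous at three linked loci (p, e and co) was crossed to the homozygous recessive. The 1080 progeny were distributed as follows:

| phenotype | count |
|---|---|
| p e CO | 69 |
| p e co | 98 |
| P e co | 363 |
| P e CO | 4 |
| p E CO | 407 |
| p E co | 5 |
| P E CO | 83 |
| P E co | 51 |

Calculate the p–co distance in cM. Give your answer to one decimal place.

The two most frequent reciprocal classes, P e co and p E CO, are the parental types, so the F1 was P e co / p E CO.
The two rarest classes, P e CO and p E co, are the double crossovers. Comparing them with the parentals, only the co allele has switched, so co is the middle locus and the order is p – co – e.
Crossovers in the p–co interval produce the single-crossover classes p e co and P E CO (98 + 83 = 181) plus the double crossovers (9).
RF(p–co) = (181 + 9) / 1080 = 190/1080 = 0.1759 → 17.6 cM.

17.6 cM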